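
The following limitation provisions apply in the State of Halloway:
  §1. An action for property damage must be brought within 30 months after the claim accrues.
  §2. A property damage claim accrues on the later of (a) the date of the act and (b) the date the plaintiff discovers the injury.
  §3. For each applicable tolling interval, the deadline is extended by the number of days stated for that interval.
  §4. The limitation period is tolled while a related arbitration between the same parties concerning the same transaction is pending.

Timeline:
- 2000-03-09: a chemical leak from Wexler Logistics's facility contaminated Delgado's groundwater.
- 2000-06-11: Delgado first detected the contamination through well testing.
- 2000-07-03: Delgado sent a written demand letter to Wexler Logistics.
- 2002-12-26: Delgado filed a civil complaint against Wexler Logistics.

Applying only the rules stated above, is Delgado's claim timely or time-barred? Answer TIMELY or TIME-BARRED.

Because discovery on 2000-06-11 post-dates the 2000-03-09 act, accrual under the later-of rule falls on 2000-06-11.
30 months from 2000-06-11 is 2002-12-11.
The other events in the timeline have no effect on the limitation period under the stated rules.
The 2002-12-26 filing falls after the 2002-12-11 deadline; the claim is time-barred.

TIME-BARRED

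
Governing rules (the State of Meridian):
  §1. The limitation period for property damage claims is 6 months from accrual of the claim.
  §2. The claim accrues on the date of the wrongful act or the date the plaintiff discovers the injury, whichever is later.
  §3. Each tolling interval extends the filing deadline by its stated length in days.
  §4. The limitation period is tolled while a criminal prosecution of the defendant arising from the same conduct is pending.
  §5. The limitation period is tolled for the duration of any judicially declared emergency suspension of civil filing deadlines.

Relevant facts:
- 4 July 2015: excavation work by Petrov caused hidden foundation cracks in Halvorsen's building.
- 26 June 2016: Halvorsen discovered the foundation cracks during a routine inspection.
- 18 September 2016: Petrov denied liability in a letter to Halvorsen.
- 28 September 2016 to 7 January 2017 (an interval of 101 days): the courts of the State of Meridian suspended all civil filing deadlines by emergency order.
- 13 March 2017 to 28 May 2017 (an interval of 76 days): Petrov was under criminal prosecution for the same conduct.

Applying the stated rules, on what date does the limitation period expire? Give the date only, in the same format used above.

21 June 2017

Taking the later of the act (4 July 2015) and discovery (26 June 2016), the claim accrued on 26 June 2016.
6 months from 26 June 2016 is 26 December 2016.
The emergency suspension of filing deadlines from 28 September 2016 to 7 January 2017 tolled the period for 101 days, extending the deadline to 6 April 2017.
The pending criminal prosecution from 13 March 2017 to 28 May 2017 tolled the period for 76 days, extending the deadline to 21 June 2017.
None of the other events listed affects the running of the period under the stated rules.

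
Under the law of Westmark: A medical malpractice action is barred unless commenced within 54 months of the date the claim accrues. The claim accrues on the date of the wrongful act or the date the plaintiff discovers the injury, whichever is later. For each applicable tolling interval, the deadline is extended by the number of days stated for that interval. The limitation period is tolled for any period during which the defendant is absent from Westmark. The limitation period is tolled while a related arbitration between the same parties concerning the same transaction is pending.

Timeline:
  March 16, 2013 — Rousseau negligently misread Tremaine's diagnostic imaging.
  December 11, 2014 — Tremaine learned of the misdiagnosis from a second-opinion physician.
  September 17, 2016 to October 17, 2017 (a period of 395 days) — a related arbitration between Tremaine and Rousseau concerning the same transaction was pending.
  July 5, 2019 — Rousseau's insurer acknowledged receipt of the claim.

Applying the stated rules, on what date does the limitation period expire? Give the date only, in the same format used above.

Taking the later of the act (March 16, 2013) and discovery (December 11, 2014), the claim accrued on December 11, 2014.
Adding the 54 months base period to December 11, 2014 gives a deadline of June 11, 2019, before any tolling.
The period was tolled for 395 days by the pending related arbitration (September 17, 2016 to October 17, 2017), pushing the deadline to July 10, 2020.
The other events in the timeline have no effect on the limitation period under the stated rules.

July 10, 2020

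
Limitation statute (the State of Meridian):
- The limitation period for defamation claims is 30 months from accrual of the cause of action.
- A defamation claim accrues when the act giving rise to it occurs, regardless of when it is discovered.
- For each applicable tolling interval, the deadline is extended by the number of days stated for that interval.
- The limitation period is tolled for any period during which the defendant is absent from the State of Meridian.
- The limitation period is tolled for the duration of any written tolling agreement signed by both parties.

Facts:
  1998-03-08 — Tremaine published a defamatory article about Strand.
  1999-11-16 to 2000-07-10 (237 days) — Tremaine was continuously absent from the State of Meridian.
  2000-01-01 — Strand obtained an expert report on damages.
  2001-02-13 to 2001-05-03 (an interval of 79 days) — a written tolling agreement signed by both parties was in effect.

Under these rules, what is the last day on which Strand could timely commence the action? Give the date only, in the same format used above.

2001-07-21

The cause of action accrued on 1998-03-08, the date of the act.
Adding the 30 months base period to 1998-03-08 gives a deadline of 2000-09-08, before any tolling.
The period was tolled for 237 days by the defendant's absence from the jurisdiction (1999-11-16 to 2000-07-10), pushing the deadline to 2001-05-03.
Because the written tolling agreement ran from 2001-02-13 to 2001-05-03, the deadline is extended by 79 days to 2001-07-21.
Nothing else in the chronology tolls or restarts the period.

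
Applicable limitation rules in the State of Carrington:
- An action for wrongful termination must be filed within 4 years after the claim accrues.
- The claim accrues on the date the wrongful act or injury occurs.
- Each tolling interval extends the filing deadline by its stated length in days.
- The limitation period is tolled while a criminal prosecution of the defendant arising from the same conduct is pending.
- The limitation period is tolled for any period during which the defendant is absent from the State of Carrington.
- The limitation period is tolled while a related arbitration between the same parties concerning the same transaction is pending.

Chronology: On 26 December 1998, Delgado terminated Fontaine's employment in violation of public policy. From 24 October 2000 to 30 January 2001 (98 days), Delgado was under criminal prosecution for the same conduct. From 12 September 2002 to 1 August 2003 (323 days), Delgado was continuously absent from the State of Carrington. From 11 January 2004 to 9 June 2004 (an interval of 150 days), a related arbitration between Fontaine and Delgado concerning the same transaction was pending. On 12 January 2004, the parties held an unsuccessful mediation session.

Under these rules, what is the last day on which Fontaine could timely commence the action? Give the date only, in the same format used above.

19 July 2004

The claim accrued on 26 December 1998, when the wrongful act occurred.
4 years from 26 December 1998 is 26 December 2002.
The period was tolled for 98 days by the pending criminal prosecution (24 October 2000 to 30 January 2001), pushing the deadline to 3 April 2003.
The period was tolled for 323 days by the defendant's absence from the jurisdiction (12 September 2002 to 1 August 2003), pushing the deadline to 20 February 2004.
The pending related arbitration from 11 January 2004 to 9 June 2004 tolled the period for 150 days, extending the deadline to 19 July 2004.
Nothing else in the chronology tolls or restarts the period.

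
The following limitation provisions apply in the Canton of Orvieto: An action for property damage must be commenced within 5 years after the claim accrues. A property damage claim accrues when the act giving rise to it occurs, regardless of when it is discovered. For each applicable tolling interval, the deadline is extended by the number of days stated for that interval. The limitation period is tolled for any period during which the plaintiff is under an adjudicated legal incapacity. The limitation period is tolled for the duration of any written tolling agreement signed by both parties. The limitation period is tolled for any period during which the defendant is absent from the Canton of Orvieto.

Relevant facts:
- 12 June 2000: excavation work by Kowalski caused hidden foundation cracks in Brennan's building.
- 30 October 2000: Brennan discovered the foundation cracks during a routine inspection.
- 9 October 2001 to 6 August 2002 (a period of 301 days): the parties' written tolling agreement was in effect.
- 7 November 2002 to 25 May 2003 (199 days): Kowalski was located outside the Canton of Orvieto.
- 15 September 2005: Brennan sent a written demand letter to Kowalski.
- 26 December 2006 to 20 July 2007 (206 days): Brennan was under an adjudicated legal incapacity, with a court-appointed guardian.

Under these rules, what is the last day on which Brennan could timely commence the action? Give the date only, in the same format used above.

25 October 2006

Because the rule ties accrual to occurrence, the claim accrued on 12 June 2000, not on the 30 October 2000 discovery date.
5 years from 12 June 2000 is 12 June 2005.
The written tolling agreement from 9 October 2001 to 6 August 2002 tolled the period for 301 days, extending the deadline to 9 April 2006.
Because the defendant's absence from the jurisdiction ran from 7 November 2002 to 25 May 2003, the deadline is extended by 199 days to 25 October 2006.
By the time the plaintiff's legal incapacity began on 26 December 2006, the limitation period had already expired on 25 October 2006; that interval cannot revive it.
The other events in the timeline have no effect on the limitation period under the stated rules.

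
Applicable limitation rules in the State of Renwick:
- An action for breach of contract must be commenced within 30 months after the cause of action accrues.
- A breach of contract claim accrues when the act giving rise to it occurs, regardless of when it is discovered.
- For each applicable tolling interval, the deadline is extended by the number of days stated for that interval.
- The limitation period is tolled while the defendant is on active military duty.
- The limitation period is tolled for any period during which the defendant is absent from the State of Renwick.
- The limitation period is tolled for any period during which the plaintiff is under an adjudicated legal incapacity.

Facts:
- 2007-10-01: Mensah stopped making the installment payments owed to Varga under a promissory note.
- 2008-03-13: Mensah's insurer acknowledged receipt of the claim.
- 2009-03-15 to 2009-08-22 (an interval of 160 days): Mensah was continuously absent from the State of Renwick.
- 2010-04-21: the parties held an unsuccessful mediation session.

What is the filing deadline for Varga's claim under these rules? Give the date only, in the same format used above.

The cause of action accrued on 2007-10-01, the date of the act.
Adding the 30 months base period to 2007-10-01 gives a deadline of 2010-04-01, before any tolling.
Because the defendant's absence from the jurisdiction ran from 2009-03-15 to 2009-08-22, the deadline is extended by 160 days to 2010-09-08.
The other events in the timeline have no effect on the limitation period under the stated rules.

2010-09-08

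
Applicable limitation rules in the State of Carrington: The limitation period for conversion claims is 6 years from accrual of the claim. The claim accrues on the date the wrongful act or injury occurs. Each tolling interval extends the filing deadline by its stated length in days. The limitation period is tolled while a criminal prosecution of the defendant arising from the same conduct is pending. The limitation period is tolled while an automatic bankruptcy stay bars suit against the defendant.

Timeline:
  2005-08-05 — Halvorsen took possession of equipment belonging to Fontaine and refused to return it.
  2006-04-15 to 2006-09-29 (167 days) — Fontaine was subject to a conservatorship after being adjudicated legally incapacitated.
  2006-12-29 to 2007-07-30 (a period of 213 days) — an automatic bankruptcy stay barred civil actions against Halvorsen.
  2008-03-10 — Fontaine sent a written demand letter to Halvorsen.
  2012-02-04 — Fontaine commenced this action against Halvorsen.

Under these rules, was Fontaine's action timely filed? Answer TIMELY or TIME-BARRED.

The claim accrued on 2005-08-05, when the wrongful act occurred.
6 years from 2005-08-05 is 2011-08-05.
The period was tolled for 213 days by the automatic bankruptcy stay (2006-12-29 to 2007-07-30), pushing the deadline to 2012-03-05.
The plaintiff's legal incapacity from 2006-04-15 to 2006-09-29 does not toll the period, because no stated rule makes the plaintiff's incapacity a tolling event.
The other events in the timeline have no effect on the limitation period under the stated rules.
The 2012-02-04 filing precedes the 2012-03-05 deadline; the claim is timely.

TIMELY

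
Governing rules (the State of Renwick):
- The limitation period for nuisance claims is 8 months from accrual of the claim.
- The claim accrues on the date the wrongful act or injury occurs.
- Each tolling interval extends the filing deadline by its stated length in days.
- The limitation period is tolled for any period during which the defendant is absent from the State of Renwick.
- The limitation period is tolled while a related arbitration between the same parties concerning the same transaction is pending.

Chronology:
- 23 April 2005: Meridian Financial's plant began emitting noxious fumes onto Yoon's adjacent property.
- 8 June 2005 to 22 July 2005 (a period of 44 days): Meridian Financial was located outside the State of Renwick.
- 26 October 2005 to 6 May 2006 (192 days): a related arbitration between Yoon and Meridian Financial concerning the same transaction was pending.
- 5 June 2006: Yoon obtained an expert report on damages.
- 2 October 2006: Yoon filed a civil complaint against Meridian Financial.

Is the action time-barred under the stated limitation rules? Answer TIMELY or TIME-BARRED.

TIME-BARRED

The claim accrued on 23 April 2005, when the wrongful act occurred.
8 months from 23 April 2005 is 23 December 2005.
The defendant's absence from the jurisdiction from 8 June 2005 to 22 July 2005 tolled the period for 44 days, extending the deadline to 5 February 2006.
The period was tolled for 192 days by the pending related arbitration (26 October 2005 to 6 May 2006), pushing the deadline to 16 August 2006.
The other events in the timeline have no effect on the limitation period under the stated rules.
Filing on 2 October 2006 missed the 16 August 2006 deadline — the action is time-barred.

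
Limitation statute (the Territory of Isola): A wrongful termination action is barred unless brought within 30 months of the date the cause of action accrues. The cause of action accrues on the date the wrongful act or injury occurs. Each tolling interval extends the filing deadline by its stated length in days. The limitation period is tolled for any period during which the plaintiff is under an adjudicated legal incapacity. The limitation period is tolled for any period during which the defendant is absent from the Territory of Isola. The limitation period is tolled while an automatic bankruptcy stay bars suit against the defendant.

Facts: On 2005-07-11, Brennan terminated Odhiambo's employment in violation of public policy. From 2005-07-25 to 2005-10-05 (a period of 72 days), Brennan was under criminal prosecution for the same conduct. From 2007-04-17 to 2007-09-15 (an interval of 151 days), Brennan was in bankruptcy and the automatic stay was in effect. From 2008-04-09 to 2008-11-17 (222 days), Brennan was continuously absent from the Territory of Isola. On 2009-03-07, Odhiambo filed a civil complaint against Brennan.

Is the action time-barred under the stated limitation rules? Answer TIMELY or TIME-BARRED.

The limitation period began to run on 2005-07-11.
The untolled deadline — 30 months after 2005-07-11 — is 2008-01-11.
The automatic bankruptcy stay from 2007-04-17 to 2007-09-15 tolled the period for 151 days, extending the deadline to 2008-06-10.
The period was tolled for 222 days by the defendant's absence from the jurisdiction (2008-04-09 to 2008-11-17), pushing the deadline to 2009-01-18.
No stated provision tolls the period for a criminal prosecution, so the interval from 2005-07-25 to 2005-10-05 has no effect on the deadline.
Filing on 2009-03-07 missed the 2009-01-18 deadline — the action is time-barred.

TIME-BARRED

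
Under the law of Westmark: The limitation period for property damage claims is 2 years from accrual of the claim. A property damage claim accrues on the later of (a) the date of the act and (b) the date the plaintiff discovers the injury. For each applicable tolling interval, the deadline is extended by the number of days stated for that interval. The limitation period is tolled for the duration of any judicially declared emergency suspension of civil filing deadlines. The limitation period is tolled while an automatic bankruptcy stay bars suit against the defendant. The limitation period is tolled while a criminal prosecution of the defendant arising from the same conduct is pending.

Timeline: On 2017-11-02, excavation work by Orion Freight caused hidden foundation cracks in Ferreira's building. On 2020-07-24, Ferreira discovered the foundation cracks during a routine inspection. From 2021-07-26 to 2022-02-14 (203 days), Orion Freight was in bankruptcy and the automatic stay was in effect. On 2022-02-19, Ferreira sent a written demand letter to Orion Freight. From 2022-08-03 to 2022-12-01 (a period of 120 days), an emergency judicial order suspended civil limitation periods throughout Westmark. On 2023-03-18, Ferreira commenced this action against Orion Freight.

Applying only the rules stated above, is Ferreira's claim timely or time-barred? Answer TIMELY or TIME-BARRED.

TIMELY

Because discovery on 2020-07-24 post-dates the 2017-11-02 act, accrual under the later-of rule falls on 2020-07-24.
The untolled deadline — 2 years after 2020-07-24 — is 2022-07-24.
Because the automatic bankruptcy stay ran from 2021-07-26 to 2022-02-14, the deadline is extended by 203 days to 2023-02-12.
The emergency suspension of filing deadlines from 2022-08-03 to 2022-12-01 tolled the period for 120 days, extending the deadline to 2023-06-12.
None of the other events listed affects the running of the period under the stated rules.
Ferreira filed on 2023-03-18, before the 2023-06-12 deadline, so the action is timely.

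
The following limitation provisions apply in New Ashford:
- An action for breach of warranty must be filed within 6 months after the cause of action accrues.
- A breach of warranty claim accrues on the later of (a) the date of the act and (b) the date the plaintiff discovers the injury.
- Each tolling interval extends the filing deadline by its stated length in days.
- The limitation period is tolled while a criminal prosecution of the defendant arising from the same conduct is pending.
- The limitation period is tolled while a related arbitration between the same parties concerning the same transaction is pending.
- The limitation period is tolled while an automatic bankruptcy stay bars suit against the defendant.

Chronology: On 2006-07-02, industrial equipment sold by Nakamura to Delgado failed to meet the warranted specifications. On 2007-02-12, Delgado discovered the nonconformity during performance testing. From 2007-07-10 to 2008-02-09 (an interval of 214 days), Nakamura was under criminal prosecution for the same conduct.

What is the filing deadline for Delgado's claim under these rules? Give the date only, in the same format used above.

The claim accrued on 2007-02-12 — the later of the 2006-07-02 act and the 2007-02-12 discovery.
6 months from 2007-02-12 is 2007-08-12.
The period was tolled for 214 days by the pending criminal prosecution (2007-07-10 to 2008-02-09), pushing the deadline to 2008-03-13.

2008-03-13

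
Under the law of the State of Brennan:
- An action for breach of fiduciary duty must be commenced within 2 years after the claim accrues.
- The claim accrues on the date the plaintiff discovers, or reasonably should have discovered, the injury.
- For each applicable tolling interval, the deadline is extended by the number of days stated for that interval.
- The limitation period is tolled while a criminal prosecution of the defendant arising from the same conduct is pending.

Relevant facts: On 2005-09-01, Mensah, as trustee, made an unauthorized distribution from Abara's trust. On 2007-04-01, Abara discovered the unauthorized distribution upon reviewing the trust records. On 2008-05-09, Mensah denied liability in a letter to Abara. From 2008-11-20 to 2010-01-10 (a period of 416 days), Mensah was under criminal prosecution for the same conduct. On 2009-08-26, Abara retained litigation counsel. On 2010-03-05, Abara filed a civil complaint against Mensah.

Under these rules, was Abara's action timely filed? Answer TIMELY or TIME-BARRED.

TIMELY

Accrual is tied to discovery, so the period began on 2007-04-01 rather than on 2005-09-01 when the act occurred.
The untolled deadline — 2 years after 2007-04-01 — is 2009-04-01.
Because the pending criminal prosecution ran from 2008-11-20 to 2010-01-10, the deadline is extended by 416 days to 2010-05-22.
Nothing else in the chronology tolls or restarts the period.
Abara filed on 2010-03-05, before the 2010-05-22 deadline, so the action is timely.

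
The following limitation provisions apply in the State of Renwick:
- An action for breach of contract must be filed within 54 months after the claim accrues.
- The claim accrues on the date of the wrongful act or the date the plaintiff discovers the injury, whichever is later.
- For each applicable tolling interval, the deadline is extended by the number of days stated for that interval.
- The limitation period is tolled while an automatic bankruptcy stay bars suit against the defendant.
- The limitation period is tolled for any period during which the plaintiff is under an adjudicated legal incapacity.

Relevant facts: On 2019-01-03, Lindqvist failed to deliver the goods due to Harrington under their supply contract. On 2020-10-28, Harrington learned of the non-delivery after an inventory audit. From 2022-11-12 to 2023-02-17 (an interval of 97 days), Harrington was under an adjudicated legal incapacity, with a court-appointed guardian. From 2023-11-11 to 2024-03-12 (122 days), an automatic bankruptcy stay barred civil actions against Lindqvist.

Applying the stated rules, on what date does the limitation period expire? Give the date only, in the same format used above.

2025-12-03

Because discovery on 2020-10-28 post-dates the 2019-01-03 act, accrual under the later-of rule falls on 2020-10-28.
54 months from 2020-10-28 is 2025-04-28.
The period was tolled for 97 days by the plaintiff's legal incapacity (2022-11-12 to 2023-02-17), pushing the deadline to 2025-08-03.
The period was tolled for 122 days by the automatic bankruptcy stay (2023-11-11 to 2024-03-12), pushing the deadline to 2025-12-03.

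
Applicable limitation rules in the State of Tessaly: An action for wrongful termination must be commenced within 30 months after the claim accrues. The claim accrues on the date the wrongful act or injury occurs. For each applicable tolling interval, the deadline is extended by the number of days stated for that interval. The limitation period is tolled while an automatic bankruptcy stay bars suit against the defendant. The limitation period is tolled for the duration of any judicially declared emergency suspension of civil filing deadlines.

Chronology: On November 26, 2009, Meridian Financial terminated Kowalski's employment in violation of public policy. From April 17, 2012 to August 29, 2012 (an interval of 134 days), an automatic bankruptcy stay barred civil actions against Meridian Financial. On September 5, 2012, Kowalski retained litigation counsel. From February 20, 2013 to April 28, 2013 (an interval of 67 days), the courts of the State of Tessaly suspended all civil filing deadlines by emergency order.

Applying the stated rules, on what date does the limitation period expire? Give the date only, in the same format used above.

October 7, 2012

The claim accrued on November 26, 2009, the date of the act.
30 months from November 26, 2009 is May 26, 2012.
The period was tolled for 134 days by the automatic bankruptcy stay (April 17, 2012 to August 29, 2012), pushing the deadline to October 7, 2012.
The emergency suspension of filing deadlines starting February 20, 2013 came too late — the period had run on October 7, 2012 — and so does not extend the deadline.
Nothing else in the chronology tolls or restarts the period.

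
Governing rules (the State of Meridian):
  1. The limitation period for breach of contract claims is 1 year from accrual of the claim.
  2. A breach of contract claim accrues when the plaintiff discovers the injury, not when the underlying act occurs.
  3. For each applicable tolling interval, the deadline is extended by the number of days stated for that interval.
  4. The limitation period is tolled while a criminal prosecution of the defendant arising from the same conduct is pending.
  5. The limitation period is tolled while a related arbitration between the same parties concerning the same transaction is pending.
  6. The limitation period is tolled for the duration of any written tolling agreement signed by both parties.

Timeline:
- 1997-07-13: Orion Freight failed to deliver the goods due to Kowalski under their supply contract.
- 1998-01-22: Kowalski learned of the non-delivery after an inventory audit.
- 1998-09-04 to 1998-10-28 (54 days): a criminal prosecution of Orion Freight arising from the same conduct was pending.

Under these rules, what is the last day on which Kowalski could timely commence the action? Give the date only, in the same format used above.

1999-03-17

The claim did not accrue until Kowalski discovered the injury on 1998-01-22; the 1997-07-13 act date does not start the clock under the stated rule.
The untolled deadline — 1 year after 1998-01-22 — is 1999-01-22.
The pending criminal prosecution from 1998-09-04 to 1998-10-28 tolled the period for 54 days, extending the deadline to 1999-03-17.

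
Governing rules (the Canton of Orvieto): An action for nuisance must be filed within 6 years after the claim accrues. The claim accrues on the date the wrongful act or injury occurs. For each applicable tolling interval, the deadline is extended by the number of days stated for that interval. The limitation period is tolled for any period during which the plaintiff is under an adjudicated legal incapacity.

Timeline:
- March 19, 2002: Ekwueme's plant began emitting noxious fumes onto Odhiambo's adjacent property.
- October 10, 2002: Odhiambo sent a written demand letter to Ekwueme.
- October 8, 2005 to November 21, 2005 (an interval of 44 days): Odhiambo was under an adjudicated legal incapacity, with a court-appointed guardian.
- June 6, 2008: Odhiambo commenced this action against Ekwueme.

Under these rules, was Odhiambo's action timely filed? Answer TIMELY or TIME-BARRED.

The claim accrued on March 19, 2002, the date of the act.
6 years from March 19, 2002 is March 19, 2008.
The plaintiff's legal incapacity from October 8, 2005 to November 21, 2005 tolled the period for 44 days, extending the deadline to May 2, 2008.
Nothing else in the chronology tolls or restarts the period.
The June 6, 2008 filing falls after the May 2, 2008 deadline; the claim is time-barred.

TIME-BARRED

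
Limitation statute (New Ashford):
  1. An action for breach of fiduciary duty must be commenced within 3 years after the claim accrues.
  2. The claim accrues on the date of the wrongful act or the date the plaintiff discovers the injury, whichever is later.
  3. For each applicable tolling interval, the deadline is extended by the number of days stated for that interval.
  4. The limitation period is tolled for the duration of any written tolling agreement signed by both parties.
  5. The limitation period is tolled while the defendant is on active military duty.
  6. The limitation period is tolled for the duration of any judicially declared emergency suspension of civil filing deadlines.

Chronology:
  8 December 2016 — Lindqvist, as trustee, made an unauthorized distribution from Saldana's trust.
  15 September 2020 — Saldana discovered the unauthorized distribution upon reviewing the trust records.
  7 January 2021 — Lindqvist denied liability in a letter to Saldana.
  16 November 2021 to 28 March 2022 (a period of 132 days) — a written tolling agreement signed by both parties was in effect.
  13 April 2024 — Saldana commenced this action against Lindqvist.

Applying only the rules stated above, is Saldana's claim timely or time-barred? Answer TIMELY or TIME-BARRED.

The claim accrued on 15 September 2020 — the later of the 8 December 2016 act and the 15 September 2020 discovery.
Adding the 3 years base period to 15 September 2020 gives a deadline of 15 September 2023, before any tolling.
Because the written tolling agreement ran from 16 November 2021 to 28 March 2022, the deadline is extended by 132 days to 25 January 2024.
The other events in the timeline have no effect on the limitation period under the stated rules.
Saldana filed on 13 April 2024, after the 25 January 2024 deadline, so the action is time-barred.

TIME-BARRED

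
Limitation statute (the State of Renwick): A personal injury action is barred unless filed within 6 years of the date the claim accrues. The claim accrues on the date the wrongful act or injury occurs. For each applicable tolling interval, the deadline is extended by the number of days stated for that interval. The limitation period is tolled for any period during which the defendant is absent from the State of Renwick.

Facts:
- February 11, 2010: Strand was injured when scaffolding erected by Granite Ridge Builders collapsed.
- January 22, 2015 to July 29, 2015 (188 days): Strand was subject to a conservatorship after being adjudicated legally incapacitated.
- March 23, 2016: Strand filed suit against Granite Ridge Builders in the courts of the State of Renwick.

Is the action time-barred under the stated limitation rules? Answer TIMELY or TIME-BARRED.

The claim accrued on February 11, 2010, when the wrongful act occurred.
The untolled deadline — 6 years after February 11, 2010 — is February 11, 2016.
Although the plaintiff's incapacity ran from January 22, 2015 to July 29, 2015, the stated rules do not make that a tolling event, so it is disregarded.
Strand filed on March 23, 2016, after the February 11, 2016 deadline, so the action is time-barred.

TIME-BARRED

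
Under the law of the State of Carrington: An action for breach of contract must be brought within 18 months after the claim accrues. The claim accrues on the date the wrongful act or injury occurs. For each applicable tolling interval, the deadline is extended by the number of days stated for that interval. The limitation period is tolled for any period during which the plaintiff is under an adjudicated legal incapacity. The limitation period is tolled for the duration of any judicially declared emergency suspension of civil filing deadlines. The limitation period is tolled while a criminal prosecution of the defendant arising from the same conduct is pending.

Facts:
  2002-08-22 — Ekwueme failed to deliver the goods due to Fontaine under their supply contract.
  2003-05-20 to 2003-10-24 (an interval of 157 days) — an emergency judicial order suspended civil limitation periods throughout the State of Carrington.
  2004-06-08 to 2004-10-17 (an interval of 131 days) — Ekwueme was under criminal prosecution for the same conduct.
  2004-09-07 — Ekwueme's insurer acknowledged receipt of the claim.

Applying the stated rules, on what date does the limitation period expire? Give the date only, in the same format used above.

2004-12-06

The claim accrued on 2002-08-22, the date of the act.
18 months from 2002-08-22 is 2004-02-22.
The emergency suspension of filing deadlines from 2003-05-20 to 2003-10-24 tolled the period for 157 days, extending the deadline to 2004-07-28.
Because the pending criminal prosecution ran from 2004-06-08 to 2004-10-17, the deadline is extended by 131 days to 2004-12-06.
None of the other events listed affects the running of the period under the stated rules.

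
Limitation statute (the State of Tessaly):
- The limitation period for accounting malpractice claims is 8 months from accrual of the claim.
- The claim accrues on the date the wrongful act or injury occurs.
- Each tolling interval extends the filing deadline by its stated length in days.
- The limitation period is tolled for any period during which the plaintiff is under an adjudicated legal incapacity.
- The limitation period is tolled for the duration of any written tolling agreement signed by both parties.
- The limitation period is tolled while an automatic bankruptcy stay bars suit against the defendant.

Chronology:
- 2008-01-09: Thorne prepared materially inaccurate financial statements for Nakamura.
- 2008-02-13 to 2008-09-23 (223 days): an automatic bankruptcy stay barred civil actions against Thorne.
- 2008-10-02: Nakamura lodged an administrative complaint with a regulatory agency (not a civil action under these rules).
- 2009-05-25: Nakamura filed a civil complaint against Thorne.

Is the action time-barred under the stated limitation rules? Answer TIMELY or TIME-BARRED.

TIME-BARRED

The claim accrued on 2008-01-09, the date of the act.
Adding the 8 months base period to 2008-01-09 gives a deadline of 2008-09-09, before any tolling.
The period was tolled for 223 days by the automatic bankruptcy stay (2008-02-13 to 2008-09-23), pushing the deadline to 2009-04-20.
Nothing else in the chronology tolls or restarts the period.
The 2009-05-25 filing falls after the 2009-04-20 deadline; the claim is time-barred.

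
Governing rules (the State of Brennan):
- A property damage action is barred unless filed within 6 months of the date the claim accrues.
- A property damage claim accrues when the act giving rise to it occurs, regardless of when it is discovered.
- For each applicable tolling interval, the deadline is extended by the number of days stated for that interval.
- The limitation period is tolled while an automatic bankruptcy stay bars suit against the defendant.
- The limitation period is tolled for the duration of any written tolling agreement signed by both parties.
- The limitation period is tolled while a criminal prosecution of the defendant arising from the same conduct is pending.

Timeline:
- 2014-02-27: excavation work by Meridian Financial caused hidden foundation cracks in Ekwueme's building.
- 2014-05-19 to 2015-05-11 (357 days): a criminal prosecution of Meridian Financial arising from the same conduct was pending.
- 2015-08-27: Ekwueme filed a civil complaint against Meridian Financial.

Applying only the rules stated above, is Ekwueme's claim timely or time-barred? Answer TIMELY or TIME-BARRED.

TIME-BARRED

The claim accrued on 2014-02-27, the date of the act.
The untolled deadline — 6 months after 2014-02-27 — is 2014-08-27.
The period was tolled for 357 days by the pending criminal prosecution (2014-05-19 to 2015-05-11), pushing the deadline to 2015-08-19.
Ekwueme filed on 2015-08-27, after the 2015-08-19 deadline, so the action is time-barred.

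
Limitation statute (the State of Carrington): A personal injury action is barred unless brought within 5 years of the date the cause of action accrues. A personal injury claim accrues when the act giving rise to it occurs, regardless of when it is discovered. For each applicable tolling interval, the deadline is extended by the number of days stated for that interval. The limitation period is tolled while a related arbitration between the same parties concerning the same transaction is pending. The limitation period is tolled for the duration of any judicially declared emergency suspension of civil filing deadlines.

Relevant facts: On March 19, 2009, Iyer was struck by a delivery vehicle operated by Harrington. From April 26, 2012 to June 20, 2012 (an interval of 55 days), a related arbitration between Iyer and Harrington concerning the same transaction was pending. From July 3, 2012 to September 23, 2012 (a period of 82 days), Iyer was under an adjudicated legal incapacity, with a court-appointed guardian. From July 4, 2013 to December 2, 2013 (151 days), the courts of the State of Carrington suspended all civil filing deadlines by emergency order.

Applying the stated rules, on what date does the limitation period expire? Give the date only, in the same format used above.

October 11, 2014

The claim accrued on March 19, 2009, when the wrongful act occurred.
The untolled deadline — 5 years after March 19, 2009 — is March 19, 2014.
The period was tolled for 55 days by the pending related arbitration (April 26, 2012 to June 20, 2012), pushing the deadline to May 13, 2014.
The emergency suspension of filing deadlines from July 4, 2013 to December 2, 2013 tolled the period for 151 days, extending the deadline to October 11, 2014.
Although the plaintiff's incapacity ran from July 3, 2012 to September 23, 2012, the stated rules do not make that a tolling event, so it is disregarded.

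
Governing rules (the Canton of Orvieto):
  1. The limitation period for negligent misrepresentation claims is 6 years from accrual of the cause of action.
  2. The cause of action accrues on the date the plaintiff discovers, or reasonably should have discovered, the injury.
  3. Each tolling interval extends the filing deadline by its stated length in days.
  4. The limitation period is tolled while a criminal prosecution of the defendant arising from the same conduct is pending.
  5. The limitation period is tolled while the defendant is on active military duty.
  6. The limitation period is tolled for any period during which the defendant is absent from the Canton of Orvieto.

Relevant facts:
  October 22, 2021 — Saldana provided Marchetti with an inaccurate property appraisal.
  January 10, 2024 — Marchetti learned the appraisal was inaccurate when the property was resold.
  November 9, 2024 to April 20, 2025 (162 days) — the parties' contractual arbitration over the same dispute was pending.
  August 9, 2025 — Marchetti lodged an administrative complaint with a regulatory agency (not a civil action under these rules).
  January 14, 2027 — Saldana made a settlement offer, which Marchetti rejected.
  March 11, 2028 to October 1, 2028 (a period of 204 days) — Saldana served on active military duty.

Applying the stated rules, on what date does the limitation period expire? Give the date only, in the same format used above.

Under the discovery rule, the claim accrued on January 10, 2024, when Marchetti discovered the injury — not on the October 22, 2021 date of the underlying act.
The untolled deadline — 6 years after January 10, 2024 — is January 10, 2030.
The defendant's active military service from March 11, 2028 to October 1, 2028 tolled the period for 204 days, extending the deadline to August 2, 2030.
Although a pending arbitration ran from November 9, 2024 to April 20, 2025, the stated rules do not make that a tolling event, so it is disregarded.
None of the other events listed affects the running of the period under the stated rules.

August 2, 2030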